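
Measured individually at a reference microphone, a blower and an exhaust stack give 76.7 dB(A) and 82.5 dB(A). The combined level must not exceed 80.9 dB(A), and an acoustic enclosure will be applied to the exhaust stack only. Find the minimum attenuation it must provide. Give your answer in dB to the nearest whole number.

Fixed contribution from the other source: Σ 10^(L/10) = 10^(76.7/10) = 4.677e+07 (76.70 dB(A)).
The limit corresponds to 10^(80.9/10) = 1.230e+08; subtracting the fixed part leaves 7.625e+07 for the exhaust stack, i.e. 78.82 dB(A).
So the exhaust stack must be reduced from 82.5 to 78.82 dB(A): IL = 3.68 dB.

4 dB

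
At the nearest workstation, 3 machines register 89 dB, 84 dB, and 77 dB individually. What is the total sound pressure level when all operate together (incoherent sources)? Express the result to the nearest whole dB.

For uncorrelated sources the intensities add, so convert each level to linear form, sum, and take 10·log₁₀ of the total.
Σ 10^(L/10) = 10^(89/10) + 10^(84/10) + 10^(77/10) = 1.096e+09.
L_total = 10·log₁₀(1.096e+09) = 90.40 dB.

90 dB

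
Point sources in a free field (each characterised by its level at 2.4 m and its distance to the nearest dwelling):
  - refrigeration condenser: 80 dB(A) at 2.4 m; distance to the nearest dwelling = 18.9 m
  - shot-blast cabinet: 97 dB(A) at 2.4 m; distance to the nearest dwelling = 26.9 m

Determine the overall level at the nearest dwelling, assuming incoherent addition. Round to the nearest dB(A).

76 dB(A)

First find each source's level at the receiver (point-source: −20·log₁₀(r/r_ref)), then combine on an intensity basis.
refrigeration condenser: 80 − 20·log₁₀(18.9/2.4) = 80 − 17.93 = 62.07 dB(A).
shot-blast cabinet: 97 − 20·log₁₀(26.9/2.4) = 97 − 20.99 = 76.01 dB(A).
Σ 10^(L/10) = 4.151e+07 → L_total = 10·log₁₀(4.151e+07) = 76.18 dB(A).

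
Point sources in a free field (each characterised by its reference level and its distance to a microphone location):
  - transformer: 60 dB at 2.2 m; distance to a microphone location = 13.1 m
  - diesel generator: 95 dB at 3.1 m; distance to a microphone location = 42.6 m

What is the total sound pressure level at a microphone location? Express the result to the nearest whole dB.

Apply inverse-square spreading to bring every level to the receiver, then sum 10^(L/10).
transformer: 60 − 20·log₁₀(13.1/2.2) = 60 − 15.50 = 44.50 dB.
diesel generator: 95 − 20·log₁₀(42.6/3.1) = 95 − 22.76 = 72.24 dB.
Σ 10^(L/10) = 1.677e+07 → L_total = 10·log₁₀(1.677e+07) = 72.25 dB.

72 dB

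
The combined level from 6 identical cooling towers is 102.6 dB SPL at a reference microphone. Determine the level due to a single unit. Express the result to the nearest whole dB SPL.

95 dB SPL

Dividing the total intensity by 6 lowers the level by 10·log₁₀ 6 = 7.782 dB: L₁ = 102.6 − 7.782.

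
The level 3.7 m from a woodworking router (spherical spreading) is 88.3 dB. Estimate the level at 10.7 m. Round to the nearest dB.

79 dB

Point-source attenuation: ΔL = 20·log₁₀(r₂/r₁) = 20·log₁₀(10.7/3.7) = 9.224 dB.
L₂ = 88.3 − 20·log₁₀(10.7/3.7) = 88.3 − 9.224 = 79.08 dB.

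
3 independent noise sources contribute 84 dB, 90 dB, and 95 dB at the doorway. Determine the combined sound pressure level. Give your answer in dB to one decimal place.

For uncorrelated sources the intensities add, so convert each level to linear form, sum, and take 10·log₁₀ of the total.
Σ 10^(L/10) = 10^(84/10) + 10^(90/10) + 10^(95/10) = 4.413e+09.
L_total = 10·log₁₀(4.413e+09) = 96.45 dB.

96.4 dB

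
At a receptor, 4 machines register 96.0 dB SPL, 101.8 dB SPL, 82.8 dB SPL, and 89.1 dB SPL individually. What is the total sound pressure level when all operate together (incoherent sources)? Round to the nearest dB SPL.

Incoherent sources combine by intensity addition: L_total = 10·log₁₀(Σ 10^(L_i/10)).
Σ 10^(L/10) = 10^(96.0/10) + 10^(101.8/10) + 10^(82.8/10) + 10^(89.1/10) = 2.012e+10.
L_total = 10·log₁₀(2.012e+10) = 103.04 dB SPL.

103 dB SPL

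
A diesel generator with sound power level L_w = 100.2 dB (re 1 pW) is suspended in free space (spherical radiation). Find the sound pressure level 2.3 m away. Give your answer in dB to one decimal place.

Free-field spherical radiation: L_p = L_w − 10·log₁₀(4π·r²), r = 2.3 m.
4π·r² = 66.48 m², 10·log₁₀ of that is 18.227 dB.
L_p = 100.2 − 18.227 = 81.97 dB.

82.0 dB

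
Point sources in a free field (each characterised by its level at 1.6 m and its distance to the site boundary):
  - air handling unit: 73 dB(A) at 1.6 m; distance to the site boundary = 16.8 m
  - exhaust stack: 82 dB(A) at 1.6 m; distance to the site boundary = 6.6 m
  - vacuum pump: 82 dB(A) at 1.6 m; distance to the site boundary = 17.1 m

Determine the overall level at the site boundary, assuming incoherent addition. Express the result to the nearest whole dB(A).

First find each source's level at the receiver (point-source: −20·log₁₀(r/r_ref)), then combine on an intensity basis.
air handling unit: 73 − 20·log₁₀(16.8/1.6) = 73 − 20.42 = 52.58 dB(A).
exhaust stack: 82 − 20·log₁₀(6.6/1.6) = 82 − 12.31 = 69.69 dB(A).
vacuum pump: 82 − 20·log₁₀(17.1/1.6) = 82 − 20.58 = 61.42 dB(A).
Σ 10^(L/10) = 1.088e+07 → L_total = 10·log₁₀(1.088e+07) = 70.37 dB(A).

70 dB(A)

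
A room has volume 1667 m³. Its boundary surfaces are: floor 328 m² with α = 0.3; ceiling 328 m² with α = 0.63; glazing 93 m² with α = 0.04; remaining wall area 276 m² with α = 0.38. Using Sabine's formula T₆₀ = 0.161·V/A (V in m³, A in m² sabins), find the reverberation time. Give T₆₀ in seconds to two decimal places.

0.65 s

A = Σ Sᵢαᵢ = 328·0.3 + 328·0.63 + 93·0.04 + 276·0.38 = 413.64 m².
T₆₀ = 0.161·V/A = 0.161·1667/413.64 = 0.649 s.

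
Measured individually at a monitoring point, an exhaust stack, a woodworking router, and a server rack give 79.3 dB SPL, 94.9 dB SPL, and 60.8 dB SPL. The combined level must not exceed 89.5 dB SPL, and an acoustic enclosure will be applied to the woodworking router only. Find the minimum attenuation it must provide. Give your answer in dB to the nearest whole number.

The untreated sources together contribute 10^(79.3/10) + 10^(60.8/10) = 8.632e+07, i.e. 79.36 dB SPL.
The limit corresponds to 10^(89.5/10) = 8.913e+08; subtracting the fixed part leaves 8.049e+08 for the woodworking router, i.e. 89.06 dB SPL.
So the woodworking router must be reduced from 94.9 to 89.06 dB SPL: IL = 5.84 dB.

6 dB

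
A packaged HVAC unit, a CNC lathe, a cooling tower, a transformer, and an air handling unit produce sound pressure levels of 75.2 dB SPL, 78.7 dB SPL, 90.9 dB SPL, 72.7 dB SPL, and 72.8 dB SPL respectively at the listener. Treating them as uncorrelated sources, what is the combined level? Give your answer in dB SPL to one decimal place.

91.4 dB SPL

For uncorrelated sources the intensities add, so convert each level to linear form, sum, and take 10·log₁₀ of the total.
Σ 10^(L/10) = 10^(75.2/10) + 10^(78.7/10) + 10^(90.9/10) + 10^(72.7/10) + 10^(72.8/10) = 1.375e+09.
L_total = 10·log₁₀(1.375e+09) = 91.38 dB SPL.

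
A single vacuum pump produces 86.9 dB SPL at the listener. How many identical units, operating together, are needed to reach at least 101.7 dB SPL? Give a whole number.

31

The shortfall is 101.7 − 86.9 = 14.8 dB, and N units add 10·log₁₀ N, so need 10·log₁₀ N ≥ 14.8.
N ≥ 10^(14.8/10) = 30.200, so N = 31.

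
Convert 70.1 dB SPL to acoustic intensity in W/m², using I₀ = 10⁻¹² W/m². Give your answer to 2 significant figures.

1.0e-05 W/m²

I = I₀·10^(L/10) = 10⁻¹² × 10^(70.1/10) = 10^(-4.990).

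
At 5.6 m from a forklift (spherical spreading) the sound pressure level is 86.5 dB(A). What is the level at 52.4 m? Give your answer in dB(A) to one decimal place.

Spherical spreading from a point source gives a 20·log₁₀(r₂/r₁) drop.
L₂ = 86.5 − 20·log₁₀(52.4/5.6) = 86.5 − 19.423 = 67.08 dB(A).

67.1 dB(A)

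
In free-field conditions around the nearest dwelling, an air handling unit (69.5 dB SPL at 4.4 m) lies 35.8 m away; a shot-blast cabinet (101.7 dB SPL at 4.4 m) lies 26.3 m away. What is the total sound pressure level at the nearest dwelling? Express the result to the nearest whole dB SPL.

86 dB SPL

Propagate each source to the receiver with L = L_ref − 20·log₁₀(r/r_ref), then add intensities.
air handling unit: 69.5 − 20·log₁₀(35.8/4.4) = 69.5 − 18.21 = 51.29 dB SPL.
shot-blast cabinet: 101.7 − 20·log₁₀(26.3/4.4) = 101.7 − 15.53 = 86.17 dB SPL.
Σ 10^(L/10) = 4.141e+08 → L_total = 10·log₁₀(4.141e+08) = 86.17 dB SPL.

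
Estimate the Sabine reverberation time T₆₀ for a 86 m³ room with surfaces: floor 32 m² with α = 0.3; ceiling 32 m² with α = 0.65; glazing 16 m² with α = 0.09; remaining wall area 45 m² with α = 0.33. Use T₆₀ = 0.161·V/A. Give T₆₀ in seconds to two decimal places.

A = Σ Sᵢαᵢ = 32·0.3 + 32·0.65 + 16·0.09 + 45·0.33 = 46.69 m².
T₆₀ = 0.161 × 86 / 46.69 = 0.297 s.

0.30 s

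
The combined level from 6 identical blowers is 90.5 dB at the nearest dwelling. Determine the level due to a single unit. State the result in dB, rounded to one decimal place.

82.7 dB

Dividing the total intensity by 6 lowers the level by 10·log₁₀ 6 = 7.782 dB: L₁ = 90.5 − 7.782.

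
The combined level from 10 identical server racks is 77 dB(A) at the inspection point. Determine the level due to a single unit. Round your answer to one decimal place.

Dividing the total intensity by 10 lowers the level by 10·log₁₀ 10 = 10.000 dB: L₁ = 77 − 10.000.

67.0 dB(A)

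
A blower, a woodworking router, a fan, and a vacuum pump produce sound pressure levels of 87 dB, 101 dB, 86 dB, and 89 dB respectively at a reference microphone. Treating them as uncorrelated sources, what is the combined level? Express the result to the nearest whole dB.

For uncorrelated sources the intensities add, so convert each level to linear form, sum, and take 10·log₁₀ of the total.
Σ 10^(L/10) = 10^(87/10) + 10^(101/10) + 10^(86/10) + 10^(89/10) = 1.428e+10.
L_total = 10·log₁₀(1.428e+10) = 101.55 dB.

102 dB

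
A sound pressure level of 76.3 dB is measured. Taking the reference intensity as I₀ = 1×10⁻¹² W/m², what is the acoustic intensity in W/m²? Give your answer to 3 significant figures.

I/I₀ = 10^(76.3/10) = 4.266e+07, so I = 4.266e+07 × 10⁻¹² W/m².

4.27e-05 W/m²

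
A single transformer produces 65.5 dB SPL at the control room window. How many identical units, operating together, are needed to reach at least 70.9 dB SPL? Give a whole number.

4

Need L₁ + 10·log₁₀ N ≥ 70.9, i.e. log₁₀ N ≥ 0.54.
N ≥ 10^(5.4/10) = 3.467, so N = 4.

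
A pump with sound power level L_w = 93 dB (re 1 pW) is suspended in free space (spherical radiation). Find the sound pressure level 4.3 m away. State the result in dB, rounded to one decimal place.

The power spreads over a sphere of area 4π·r², so L_p = L_w − 10·log₁₀(4π·r²).
4π·r² = 232.4 m², 10·log₁₀ of that is 23.661 dB.
L_p = 93 − 23.661 = 69.34 dB.

69.3 dB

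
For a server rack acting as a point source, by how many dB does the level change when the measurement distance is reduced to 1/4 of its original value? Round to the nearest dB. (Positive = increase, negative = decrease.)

With spherical spreading the level changes by −20·log₁₀(r₂/r₁).
ΔL = −20·log₁₀(0.25) = +12.04 dB.

+12 dB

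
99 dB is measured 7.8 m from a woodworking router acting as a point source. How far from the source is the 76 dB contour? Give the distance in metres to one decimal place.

110.2 m

The 23.0 dB drop corresponds to a distance ratio of 10^(23.0/20) for a point source.
r₂ = 7.8·10^((99−76)/20) = 7.8·10^(23.0/20) = 110.18 m.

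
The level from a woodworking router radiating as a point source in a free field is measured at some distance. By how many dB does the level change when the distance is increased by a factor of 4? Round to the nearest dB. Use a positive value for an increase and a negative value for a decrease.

Point-source spreading: ΔL = −20·log₁₀(r₂/r₁).
ΔL = −20·log₁₀(4) = -12.04 dB.

-12 dB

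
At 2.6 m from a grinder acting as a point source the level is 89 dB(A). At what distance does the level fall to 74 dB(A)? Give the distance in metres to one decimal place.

Point-source spreading drops the level by 20·log₁₀(r₂/r₁); inverting, r₂/r₁ = 10^(ΔL/20).
r₂ = 2.6·10^((89−74)/20) = 2.6·10^(15.0/20) = 14.62 m.

14.6 m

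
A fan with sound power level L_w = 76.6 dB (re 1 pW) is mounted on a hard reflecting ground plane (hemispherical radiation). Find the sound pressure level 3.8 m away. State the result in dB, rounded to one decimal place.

Free-field hemispherical radiation: L_p = L_w − 10·log₁₀(2π·r²), r = 3.8 m.
2π·r² = 90.73 m², 10·log₁₀ of that is 19.577 dB.
L_p = 76.6 − 19.577 = 57.02 dB.

57.0 dB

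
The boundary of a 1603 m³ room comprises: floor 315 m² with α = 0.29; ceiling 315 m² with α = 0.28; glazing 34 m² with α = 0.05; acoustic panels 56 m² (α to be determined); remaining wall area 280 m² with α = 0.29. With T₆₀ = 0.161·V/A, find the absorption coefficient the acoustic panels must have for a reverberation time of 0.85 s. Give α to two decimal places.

0.74

Required total absorption A = 0.161·1603/0.85 = 303.63 m².
Absorption from the other surfaces = 315·0.29 + 315·0.28 + 34·0.05 + 280·0.29 = 262.45 m², so the acoustic panels must supply 41.18 m² over 56 m².
α = 41.18/56 = 0.735.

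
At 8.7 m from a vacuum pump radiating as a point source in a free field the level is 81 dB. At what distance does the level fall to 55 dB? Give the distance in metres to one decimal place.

The 26.0 dB drop corresponds to a distance ratio of 10^(26.0/20) for a point source.
r₂ = 8.7·10^((81−55)/20) = 8.7·10^(26.0/20) = 173.59 m.

173.6 m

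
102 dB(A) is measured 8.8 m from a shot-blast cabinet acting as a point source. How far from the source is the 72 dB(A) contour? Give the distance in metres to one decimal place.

278.3 m

Point-source spreading drops the level by 20·log₁₀(r₂/r₁); inverting, r₂/r₁ = 10^(ΔL/20).
r₂ = 8.8·10^((102−72)/20) = 8.8·10^(30.0/20) = 278.28 m.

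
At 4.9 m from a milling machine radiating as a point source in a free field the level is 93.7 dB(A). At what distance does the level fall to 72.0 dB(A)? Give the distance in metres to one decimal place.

Point-source spreading drops the level by 20·log₁₀(r₂/r₁); inverting, r₂/r₁ = 10^(ΔL/20).
r₂ = 4.9·10^((93.7−72.0)/20) = 4.9·10^(21.7/20) = 59.59 m.

59.6 m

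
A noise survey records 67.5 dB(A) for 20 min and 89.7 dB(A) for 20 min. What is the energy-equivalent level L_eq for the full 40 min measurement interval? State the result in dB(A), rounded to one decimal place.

L_eq = 10·log₁₀[(1/T)·Σ tᵢ·10^(Lᵢ/10)] with T = 40 min.
Σ tᵢ·10^(Lᵢ/10) = 20·10^(67.5/10) + 20·10^(89.7/10) = 1.878e+10.
L_eq = 10·log₁₀(1.878e+10/40) = 86.72 dB(A).

86.7 dB(A)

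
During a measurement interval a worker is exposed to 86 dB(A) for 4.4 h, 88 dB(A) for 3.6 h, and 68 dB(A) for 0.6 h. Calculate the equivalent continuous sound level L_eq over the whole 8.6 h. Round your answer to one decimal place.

86.7 dB(A)

Weight each interval's intensity by its duration and average over T = 8.6 h:
Σ tᵢ·10^(Lᵢ/10) = 4.4·10^(86/10) + 3.6·10^(88/10) + 0.6·10^(68/10) = 4.027e+09.
L_eq = 10·log₁₀(4.027e+09/8.6) = 86.70 dB(A).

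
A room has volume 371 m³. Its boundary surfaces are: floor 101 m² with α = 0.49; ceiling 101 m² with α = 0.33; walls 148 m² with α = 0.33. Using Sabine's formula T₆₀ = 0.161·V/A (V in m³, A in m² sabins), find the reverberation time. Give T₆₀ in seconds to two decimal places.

Summing Sᵢαᵢ: 101·0.49 + 101·0.33 + 148·0.33 = 131.66 m².
T₆₀ = 0.161 × 371 / 131.66 = 0.454 s.

0.45 s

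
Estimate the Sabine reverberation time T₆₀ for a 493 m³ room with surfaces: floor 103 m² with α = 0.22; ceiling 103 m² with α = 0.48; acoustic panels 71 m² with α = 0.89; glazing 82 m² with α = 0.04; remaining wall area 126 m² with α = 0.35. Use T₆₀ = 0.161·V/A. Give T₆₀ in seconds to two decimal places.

Summing Sᵢαᵢ: 103·0.22 + 103·0.48 + 71·0.89 + 82·0.04 + 126·0.35 = 182.67 m².
T₆₀ = 0.161 × 493 / 182.67 = 0.435 s.

0.43 s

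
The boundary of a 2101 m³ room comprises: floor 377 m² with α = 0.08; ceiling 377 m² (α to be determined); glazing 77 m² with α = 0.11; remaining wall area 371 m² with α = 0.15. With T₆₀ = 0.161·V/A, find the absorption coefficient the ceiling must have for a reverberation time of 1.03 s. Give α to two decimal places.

From T₆₀ = 0.161·V/A, the target T₆₀ = 1.03 s needs A = 0.161·2101/1.03 = 328.41 m².
Absorption from the other surfaces = 377·0.08 + 77·0.11 + 371·0.15 = 94.28 m², so the ceiling must supply 234.13 m² over 377 m².
α = 234.13/377 = 0.621.

0.62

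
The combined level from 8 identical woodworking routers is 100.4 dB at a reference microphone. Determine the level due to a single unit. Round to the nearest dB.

8 equal contributions raise the level by 10·log₁₀ 8 = 9.031 dB, so each unit alone gives 100.4 − 9.031.

91 dB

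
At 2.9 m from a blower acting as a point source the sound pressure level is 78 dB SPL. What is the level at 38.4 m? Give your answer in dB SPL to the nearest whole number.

Point-source attenuation: ΔL = 20·log₁₀(r₂/r₁) = 20·log₁₀(38.4/2.9) = 22.439 dB.
L₂ = 78 − 20·log₁₀(38.4/2.9) = 78 − 22.439 = 55.56 dB SPL.

56 dB SPL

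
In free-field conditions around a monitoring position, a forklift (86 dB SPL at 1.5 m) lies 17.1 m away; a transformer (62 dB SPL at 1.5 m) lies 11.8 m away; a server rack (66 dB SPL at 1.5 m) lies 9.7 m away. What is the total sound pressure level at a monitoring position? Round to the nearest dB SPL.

65 dB SPL

Apply inverse-square spreading to bring every level to the receiver, then sum 10^(L/10).
forklift: 86 − 20·log₁₀(17.1/1.5) = 86 − 21.14 = 64.86 dB SPL.
transformer: 62 − 20·log₁₀(11.8/1.5) = 62 − 17.92 = 44.08 dB SPL.
server rack: 66 − 20·log₁₀(9.7/1.5) = 66 − 16.21 = 49.79 dB SPL.
Σ 10^(L/10) = 3.184e+06 → L_total = 10·log₁₀(3.184e+06) = 65.03 dB SPL.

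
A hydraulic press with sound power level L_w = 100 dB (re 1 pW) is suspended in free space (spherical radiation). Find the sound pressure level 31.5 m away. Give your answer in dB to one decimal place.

L_p = L_w − 10·log₁₀(4π·r²) with r = 31.5 m.
4π·r² = 1.247e+04 m², 10·log₁₀ of that is 40.958 dB.
L_p = 100 − 40.958 = 59.04 dB.

59.0 dB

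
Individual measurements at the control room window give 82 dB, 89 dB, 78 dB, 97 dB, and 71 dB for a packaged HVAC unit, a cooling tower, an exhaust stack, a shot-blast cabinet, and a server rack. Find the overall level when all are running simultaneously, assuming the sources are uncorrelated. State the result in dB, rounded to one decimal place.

97.8 dB

For uncorrelated sources the intensities add, so convert each level to linear form, sum, and take 10·log₁₀ of the total.
Σ 10^(L/10) = 10^(82/10) + 10^(89/10) + 10^(78/10) + 10^(97/10) + 10^(71/10) = 6.040e+09.
L_total = 10·log₁₀(6.040e+09) = 97.81 dB.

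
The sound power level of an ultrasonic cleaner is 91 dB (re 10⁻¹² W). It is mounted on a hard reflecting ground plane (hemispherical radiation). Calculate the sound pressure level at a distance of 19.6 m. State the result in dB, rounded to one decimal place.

L_p = L_w − 10·log₁₀(2π·r²) with r = 19.6 m.
2π·r² = 2414 m², 10·log₁₀ of that is 33.827 dB.
L_p = 91 − 33.827 = 57.17 dB.

57.2 dB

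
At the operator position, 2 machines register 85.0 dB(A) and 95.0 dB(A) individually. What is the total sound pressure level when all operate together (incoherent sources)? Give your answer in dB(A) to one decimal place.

For uncorrelated sources the intensities add, so convert each level to linear form, sum, and take 10·log₁₀ of the total.
Σ 10^(L/10) = 10^(85.0/10) + 10^(95.0/10) = 3.479e+09.
L_total = 10·log₁₀(3.479e+09) = 95.41 dB(A).

95.4 dB(A)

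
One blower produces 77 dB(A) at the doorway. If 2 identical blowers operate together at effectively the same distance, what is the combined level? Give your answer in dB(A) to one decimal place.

With 2 equal, uncorrelated contributions the intensity is 2× that of one unit, giving a rise of 10·log₁₀ 2.
L_total = 77 + 10·log₁₀(2) = 77 + 3.010 = 80.01 dB(A).

80.0 dB(A)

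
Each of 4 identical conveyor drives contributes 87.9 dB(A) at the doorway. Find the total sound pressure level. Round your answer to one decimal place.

93.9 dB(A)

N identical incoherent sources raise the level by 10·log₁₀ N.
L_total = 87.9 + 10·log₁₀(4) = 87.9 + 6.021 = 93.92 dB(A).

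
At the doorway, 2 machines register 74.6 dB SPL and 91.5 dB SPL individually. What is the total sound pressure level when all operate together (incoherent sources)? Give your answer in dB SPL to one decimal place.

91.6 dB SPL

Incoherent sources combine by intensity addition: L_total = 10·log₁₀(Σ 10^(L_i/10)).
Σ 10^(L/10) = 10^(74.6/10) + 10^(91.5/10) = 1.441e+09.
L_total = 10·log₁₀(1.441e+09) = 91.59 dB SPL.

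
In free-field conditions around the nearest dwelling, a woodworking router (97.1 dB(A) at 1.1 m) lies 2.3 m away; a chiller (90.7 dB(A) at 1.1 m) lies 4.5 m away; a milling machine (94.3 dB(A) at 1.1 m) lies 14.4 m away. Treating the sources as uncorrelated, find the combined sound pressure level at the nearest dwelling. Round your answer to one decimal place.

91.0 dB(A)

First find each source's level at the receiver (point-source: −20·log₁₀(r/r_ref)), then combine on an intensity basis.
woodworking router: 97.1 − 20·log₁₀(2.3/1.1) = 97.1 − 6.41 = 90.69 dB(A).
chiller: 90.7 − 20·log₁₀(4.5/1.1) = 90.7 − 12.24 = 78.46 dB(A).
milling machine: 94.3 − 20·log₁₀(14.4/1.1) = 94.3 − 22.34 = 71.96 dB(A).
Σ 10^(L/10) = 1.259e+09 → L_total = 10·log₁₀(1.259e+09) = 91.00 dB(A).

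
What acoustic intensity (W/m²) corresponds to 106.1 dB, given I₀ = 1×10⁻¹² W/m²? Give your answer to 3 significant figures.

L = 10·log₁₀(I/I₀) ⇒ I = I₀·10^(L/10) = 10⁻¹² × 10^10.61.

0.0407 W/m²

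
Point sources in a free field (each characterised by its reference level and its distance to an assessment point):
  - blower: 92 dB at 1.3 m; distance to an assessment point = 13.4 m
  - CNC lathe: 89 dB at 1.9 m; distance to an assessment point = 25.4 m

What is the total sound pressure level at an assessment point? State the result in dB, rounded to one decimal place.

First find each source's level at the receiver (point-source: −20·log₁₀(r/r_ref)), then combine on an intensity basis.
blower: 92 − 20·log₁₀(13.4/1.3) = 92 − 20.26 = 71.74 dB.
CNC lathe: 89 − 20·log₁₀(25.4/1.9) = 89 − 22.52 = 66.48 dB.
Σ 10^(L/10) = 1.936e+07 → L_total = 10·log₁₀(1.936e+07) = 72.87 dB.

72.9 dB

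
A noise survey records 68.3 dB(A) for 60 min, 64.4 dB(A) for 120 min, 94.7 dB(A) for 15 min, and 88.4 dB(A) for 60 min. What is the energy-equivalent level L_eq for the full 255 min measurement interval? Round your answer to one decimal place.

L_eq = 10·log₁₀[(1/T)·Σ tᵢ·10^(Lᵢ/10)] with T = 255 min.
Σ tᵢ·10^(Lᵢ/10) = 60·10^(68.3/10) + 120·10^(64.4/10) + 15·10^(94.7/10) + 60·10^(88.4/10) = 8.651e+10.
L_eq = 10·log₁₀(8.651e+10/255) = 85.31 dB(A).

85.3 dB(A)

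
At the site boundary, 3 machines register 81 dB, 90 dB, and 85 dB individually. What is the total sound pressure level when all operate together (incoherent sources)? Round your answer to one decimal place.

91.6 dB

For uncorrelated sources the intensities add, so convert each level to linear form, sum, and take 10·log₁₀ of the total.
Σ 10^(L/10) = 10^(81/10) + 10^(90/10) + 10^(85/10) = 1.442e+09.
L_total = 10·log₁₀(1.442e+09) = 91.59 dB.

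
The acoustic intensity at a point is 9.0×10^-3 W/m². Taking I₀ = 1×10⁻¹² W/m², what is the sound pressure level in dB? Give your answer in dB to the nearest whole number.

100 dB

L = 10·log₁₀(I/I₀) = 10·log₁₀(9.0×10^-3/10⁻¹²) = 10·log₁₀(9.0×10^9).
L = 10·(0.9542 + 9) = 99.54 dB.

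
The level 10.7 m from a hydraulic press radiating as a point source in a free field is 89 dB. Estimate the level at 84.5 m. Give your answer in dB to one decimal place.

71.1 dB

For a point source, L₂ = L₁ − 20·log₁₀(r₂/r₁).
L₂ = 89 − 20·log₁₀(84.5/10.7) = 89 − 17.949 = 71.05 dB.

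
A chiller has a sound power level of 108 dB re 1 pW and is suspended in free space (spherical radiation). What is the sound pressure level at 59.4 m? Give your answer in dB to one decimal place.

61.5 dB

The power spreads over a sphere of area 4π·r², so L_p = L_w − 10·log₁₀(4π·r²).
4π·r² = 4.434e+04 m², 10·log₁₀ of that is 46.468 dB.
L_p = 108 − 46.468 = 61.53 dB.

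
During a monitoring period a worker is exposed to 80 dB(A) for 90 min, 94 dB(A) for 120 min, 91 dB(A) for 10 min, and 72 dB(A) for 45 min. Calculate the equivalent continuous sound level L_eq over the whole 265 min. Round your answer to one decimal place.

The energy average is taken in the linear domain: L_eq = 10·log₁₀[(Σ tᵢ·10^(Lᵢ/10))/T], T = 265 min.
Σ tᵢ·10^(Lᵢ/10) = 90·10^(80/10) + 120·10^(94/10) + 10·10^(91/10) + 45·10^(72/10) = 3.237e+11.
L_eq = 10·log₁₀(3.237e+11/265) = 90.87 dB(A).

90.9 dB(A)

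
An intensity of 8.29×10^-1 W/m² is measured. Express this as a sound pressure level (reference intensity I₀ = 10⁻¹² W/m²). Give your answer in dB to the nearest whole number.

119 dB

Dividing by I₀ shifts the exponent by 12: I/I₀ = 8.29×10^11.
L = 10·(0.9186 + 11) = 119.19 dB.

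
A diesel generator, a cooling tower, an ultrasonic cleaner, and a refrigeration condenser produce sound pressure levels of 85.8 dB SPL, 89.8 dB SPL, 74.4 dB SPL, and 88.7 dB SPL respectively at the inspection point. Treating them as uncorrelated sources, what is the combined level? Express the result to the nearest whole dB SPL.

For uncorrelated sources the intensities add, so convert each level to linear form, sum, and take 10·log₁₀ of the total.
Σ 10^(L/10) = 10^(85.8/10) + 10^(89.8/10) + 10^(74.4/10) + 10^(88.7/10) = 2.104e+09.
L_total = 10·log₁₀(2.104e+09) = 93.23 dB SPL.

93 dB SPL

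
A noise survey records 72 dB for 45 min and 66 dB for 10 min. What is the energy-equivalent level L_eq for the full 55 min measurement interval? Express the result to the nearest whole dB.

Weight each interval's intensity by its duration and average over T = 55 min:
Σ tᵢ·10^(Lᵢ/10) = 45·10^(72/10) + 10·10^(66/10) = 7.530e+08.
L_eq = 10·log₁₀(7.530e+08/55) = 71.36 dB.

71 dB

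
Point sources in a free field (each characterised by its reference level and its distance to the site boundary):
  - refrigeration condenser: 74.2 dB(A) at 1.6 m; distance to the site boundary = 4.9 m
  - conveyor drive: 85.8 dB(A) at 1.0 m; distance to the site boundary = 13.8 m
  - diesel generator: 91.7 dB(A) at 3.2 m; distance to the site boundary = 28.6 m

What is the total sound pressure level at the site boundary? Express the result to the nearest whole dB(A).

74 dB(A)

First find each source's level at the receiver (point-source: −20·log₁₀(r/r_ref)), then combine on an intensity basis.
refrigeration condenser: 74.2 − 20·log₁₀(4.9/1.6) = 74.2 − 9.72 = 64.48 dB(A).
conveyor drive: 85.8 − 20·log₁₀(13.8/1.0) = 85.8 − 22.80 = 63.00 dB(A).
diesel generator: 91.7 − 20·log₁₀(28.6/3.2) = 91.7 − 19.02 = 72.68 dB(A).
Σ 10^(L/10) = 2.332e+07 → L_total = 10·log₁₀(2.332e+07) = 73.68 dB(A).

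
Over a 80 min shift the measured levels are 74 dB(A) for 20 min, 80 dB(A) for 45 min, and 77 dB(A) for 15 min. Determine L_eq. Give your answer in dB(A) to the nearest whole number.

79 dB(A)

Weight each interval's intensity by its duration and average over T = 80 min:
Σ tᵢ·10^(Lᵢ/10) = 20·10^(74/10) + 45·10^(80/10) + 15·10^(77/10) = 5.754e+09.
L_eq = 10·log₁₀(5.754e+09/80) = 78.57 dB(A).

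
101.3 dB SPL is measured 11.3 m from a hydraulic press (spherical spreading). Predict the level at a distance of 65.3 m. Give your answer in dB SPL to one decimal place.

86.1 dB SPL

Spherical spreading from a point source gives a 20·log₁₀(r₂/r₁) drop.
L₂ = 101.3 − 20·log₁₀(65.3/11.3) = 101.3 − 15.237 = 86.06 dB SPL.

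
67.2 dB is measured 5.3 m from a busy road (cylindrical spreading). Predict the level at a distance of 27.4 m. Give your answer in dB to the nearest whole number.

60 dB

For a line source, L₂ = L₁ − 10·log₁₀(r₂/r₁).
L₂ = 67.2 − 10·log₁₀(27.4/5.3) = 67.2 − 7.135 = 60.07 dB.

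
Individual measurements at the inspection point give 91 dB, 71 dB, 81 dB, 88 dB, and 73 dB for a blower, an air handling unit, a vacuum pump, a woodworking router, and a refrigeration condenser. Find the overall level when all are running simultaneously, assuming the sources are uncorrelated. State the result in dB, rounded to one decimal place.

93.1 dB

Incoherent sources combine by intensity addition: L_total = 10·log₁₀(Σ 10^(L_i/10)).
Σ 10^(L/10) = 10^(91/10) + 10^(71/10) + 10^(81/10) + 10^(88/10) + 10^(73/10) = 2.048e+09.
L_total = 10·log₁₀(2.048e+09) = 93.11 dB.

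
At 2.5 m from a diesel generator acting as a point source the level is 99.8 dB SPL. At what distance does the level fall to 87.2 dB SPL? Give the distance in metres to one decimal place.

10.7 m

For a point source L₁ − L₂ = 20·log₁₀(r₂/r₁), so r₂ = r₁·10^((L₁−L₂)/20).
r₂ = 2.5·10^((99.8−87.2)/20) = 2.5·10^(12.6/20) = 10.66 m.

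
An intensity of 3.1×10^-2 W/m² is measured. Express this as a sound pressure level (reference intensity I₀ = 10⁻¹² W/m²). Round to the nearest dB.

105 dB

L = 10·log₁₀(I/I₀) = 10·log₁₀(3.1×10^-2/10⁻¹²) = 10·log₁₀(3.1×10^10).
L = 10·(0.4914 + 10) = 104.91 dB.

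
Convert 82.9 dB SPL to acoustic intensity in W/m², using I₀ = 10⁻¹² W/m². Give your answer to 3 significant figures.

L = 10·log₁₀(I/I₀) ⇒ I = I₀·10^(L/10) = 10⁻¹² × 10^8.29.

0.000195 W/m²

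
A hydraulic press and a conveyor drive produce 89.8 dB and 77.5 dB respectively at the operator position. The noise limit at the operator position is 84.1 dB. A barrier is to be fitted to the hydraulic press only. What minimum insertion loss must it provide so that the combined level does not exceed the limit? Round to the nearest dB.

7 dB

The untreated sources together contribute 10^(77.5/10) = 5.623e+07, i.e. 77.50 dB.
To meet 84.1 dB overall, the treated hydraulic press may contribute at most 10^(84.1/10) − 5.623e+07 = 2.008e+08, i.e. 83.03 dB.
So the hydraulic press must be reduced from 89.8 to 83.03 dB: IL = 6.77 dB.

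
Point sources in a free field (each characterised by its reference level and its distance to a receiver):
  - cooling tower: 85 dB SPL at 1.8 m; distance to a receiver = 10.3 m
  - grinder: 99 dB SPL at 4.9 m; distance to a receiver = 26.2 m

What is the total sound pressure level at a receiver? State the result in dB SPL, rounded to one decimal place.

Propagate each source to the receiver with L = L_ref − 20·log₁₀(r/r_ref), then add intensities.
cooling tower: 85 − 20·log₁₀(10.3/1.8) = 85 − 15.15 = 69.85 dB SPL.
grinder: 99 − 20·log₁₀(26.2/4.9) = 99 − 14.56 = 84.44 dB SPL.
Σ 10^(L/10) = 2.875e+08 → L_total = 10·log₁₀(2.875e+08) = 84.59 dB SPL.

84.6 dB SPL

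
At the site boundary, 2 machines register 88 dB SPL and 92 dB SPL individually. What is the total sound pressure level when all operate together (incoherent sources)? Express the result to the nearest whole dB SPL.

93 dB SPL

For uncorrelated sources the intensities add, so convert each level to linear form, sum, and take 10·log₁₀ of the total.
Σ 10^(L/10) = 10^(88/10) + 10^(92/10) = 2.216e+09.
L_total = 10·log₁₀(2.216e+09) = 93.46 dB SPL.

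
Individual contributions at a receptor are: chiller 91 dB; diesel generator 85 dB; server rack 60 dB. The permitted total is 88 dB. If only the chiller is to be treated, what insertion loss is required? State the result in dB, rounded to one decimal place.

Fixed contribution from the other sources: Σ 10^(L/10) = 10^(85/10) + 10^(60/10) = 3.172e+08 (85.01 dB).
The limit corresponds to 10^(88/10) = 6.310e+08; subtracting the fixed part leaves 3.137e+08 for the chiller, i.e. 84.97 dB.
Required insertion loss = 91 − 84.97 = 6.03 dB.

6.0 dB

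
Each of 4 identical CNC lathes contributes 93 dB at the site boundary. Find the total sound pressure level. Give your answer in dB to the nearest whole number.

99 dB

With 4 equal, uncorrelated contributions the intensity is 4× that of one unit, giving a rise of 10·log₁₀ 4.
L_total = 93 + 10·log₁₀(4) = 93 + 6.021 = 99.02 dB.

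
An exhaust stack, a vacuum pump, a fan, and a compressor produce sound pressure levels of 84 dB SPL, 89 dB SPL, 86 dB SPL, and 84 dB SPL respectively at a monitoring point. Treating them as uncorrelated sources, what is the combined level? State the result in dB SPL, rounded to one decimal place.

92.3 dB SPL

Incoherent sources combine by intensity addition: L_total = 10·log₁₀(Σ 10^(L_i/10)).
Σ 10^(L/10) = 10^(84/10) + 10^(89/10) + 10^(86/10) + 10^(84/10) = 1.695e+09.
L_total = 10·log₁₀(1.695e+09) = 92.29 dB SPL.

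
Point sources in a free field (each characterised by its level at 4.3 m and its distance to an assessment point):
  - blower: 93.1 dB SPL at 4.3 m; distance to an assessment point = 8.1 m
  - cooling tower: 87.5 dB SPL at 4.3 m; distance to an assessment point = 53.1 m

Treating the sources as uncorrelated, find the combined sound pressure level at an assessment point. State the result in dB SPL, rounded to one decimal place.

Apply inverse-square spreading to bring every level to the receiver, then sum 10^(L/10).
blower: 93.1 − 20·log₁₀(8.1/4.3) = 93.1 − 5.50 = 87.60 dB SPL.
cooling tower: 87.5 − 20·log₁₀(53.1/4.3) = 87.5 − 21.83 = 65.67 dB SPL.
Σ 10^(L/10) = 5.791e+08 → L_total = 10·log₁₀(5.791e+08) = 87.63 dB SPL.

87.6 dB SPL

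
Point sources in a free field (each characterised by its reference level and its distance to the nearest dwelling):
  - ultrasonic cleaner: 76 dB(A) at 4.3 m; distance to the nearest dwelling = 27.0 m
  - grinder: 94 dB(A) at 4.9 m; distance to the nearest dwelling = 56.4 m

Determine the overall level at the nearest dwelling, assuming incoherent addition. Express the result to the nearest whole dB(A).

73 dB(A)

Propagate each source to the receiver with L = L_ref − 20·log₁₀(r/r_ref), then add intensities.
ultrasonic cleaner: 76 − 20·log₁₀(27.0/4.3) = 76 − 15.96 = 60.04 dB(A).
grinder: 94 − 20·log₁₀(56.4/4.9) = 94 − 21.22 = 72.78 dB(A).
Σ 10^(L/10) = 1.997e+07 → L_total = 10·log₁₀(1.997e+07) = 73.00 dB(A).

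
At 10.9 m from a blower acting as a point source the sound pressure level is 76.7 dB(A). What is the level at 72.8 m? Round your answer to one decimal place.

For a point source, L₂ = L₁ − 20·log₁₀(r₂/r₁).
L₂ = 76.7 − 20·log₁₀(72.8/10.9) = 76.7 − 16.494 = 60.21 dB(A).

60.2 dB(A)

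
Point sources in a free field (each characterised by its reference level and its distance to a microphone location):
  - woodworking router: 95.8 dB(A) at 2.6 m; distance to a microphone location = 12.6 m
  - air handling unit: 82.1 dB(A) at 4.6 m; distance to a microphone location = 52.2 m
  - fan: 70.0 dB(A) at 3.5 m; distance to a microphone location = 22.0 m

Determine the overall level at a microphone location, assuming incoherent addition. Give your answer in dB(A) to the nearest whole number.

Propagate each source to the receiver with L = L_ref − 20·log₁₀(r/r_ref), then add intensities.
woodworking router: 95.8 − 20·log₁₀(12.6/2.6) = 95.8 − 13.71 = 82.09 dB(A).
air handling unit: 82.1 − 20·log₁₀(52.2/4.6) = 82.1 − 21.10 = 61.00 dB(A).
fan: 70.0 − 20·log₁₀(22.0/3.5) = 70.0 − 15.97 = 54.03 dB(A).
Σ 10^(L/10) = 1.634e+08 → L_total = 10·log₁₀(1.634e+08) = 82.13 dB(A).

82 dB(A)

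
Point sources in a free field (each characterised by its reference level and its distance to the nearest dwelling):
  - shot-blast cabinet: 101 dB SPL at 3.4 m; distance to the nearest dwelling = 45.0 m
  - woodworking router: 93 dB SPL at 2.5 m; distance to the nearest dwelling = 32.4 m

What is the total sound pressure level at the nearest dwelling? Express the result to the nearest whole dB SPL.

Apply inverse-square spreading to bring every level to the receiver, then sum 10^(L/10).
shot-blast cabinet: 101 − 20·log₁₀(45.0/3.4) = 101 − 22.43 = 78.57 dB SPL.
woodworking router: 93 − 20·log₁₀(32.4/2.5) = 93 − 22.25 = 70.75 dB SPL.
Σ 10^(L/10) = 8.375e+07 → L_total = 10·log₁₀(8.375e+07) = 79.23 dB SPL.

79 dB SPL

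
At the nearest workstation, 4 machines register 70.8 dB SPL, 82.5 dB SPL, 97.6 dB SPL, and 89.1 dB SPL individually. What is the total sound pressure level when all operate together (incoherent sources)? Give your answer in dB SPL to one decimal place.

98.3 dB SPL

Incoherent sources combine by intensity addition: L_total = 10·log₁₀(Σ 10^(L_i/10)).
Σ 10^(L/10) = 10^(70.8/10) + 10^(82.5/10) + 10^(97.6/10) + 10^(89.1/10) = 6.757e+09.
L_total = 10·log₁₀(6.757e+09) = 98.30 dB SPL.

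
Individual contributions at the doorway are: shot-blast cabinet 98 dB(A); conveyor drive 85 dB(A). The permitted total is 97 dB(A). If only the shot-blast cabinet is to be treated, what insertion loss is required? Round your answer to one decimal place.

Everything except the shot-blast cabinet sums to 10^(85/10) = 3.162e+08 in linear terms, 85.00 dB(A).
The limit corresponds to 10^(97/10) = 5.012e+09; subtracting the fixed part leaves 4.696e+09 for the shot-blast cabinet, i.e. 96.72 dB(A).
So the shot-blast cabinet must be reduced from 98 to 96.72 dB(A): IL = 1.28 dB.

1.3 dB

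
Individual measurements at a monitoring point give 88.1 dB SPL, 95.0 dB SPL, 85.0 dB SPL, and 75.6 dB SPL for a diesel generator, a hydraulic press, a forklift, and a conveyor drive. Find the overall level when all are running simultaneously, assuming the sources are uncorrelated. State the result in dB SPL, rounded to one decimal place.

Incoherent sources combine by intensity addition: L_total = 10·log₁₀(Σ 10^(L_i/10)).
Σ 10^(L/10) = 10^(88.1/10) + 10^(95.0/10) + 10^(85.0/10) + 10^(75.6/10) = 4.160e+09.
L_total = 10·log₁₀(4.160e+09) = 96.19 dB SPL.

96.2 dB SPL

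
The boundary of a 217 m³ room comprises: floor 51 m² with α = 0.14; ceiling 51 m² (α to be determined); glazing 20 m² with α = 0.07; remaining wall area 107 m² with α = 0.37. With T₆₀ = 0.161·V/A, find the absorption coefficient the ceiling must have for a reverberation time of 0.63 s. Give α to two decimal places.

From T₆₀ = 0.161·V/A, the target T₆₀ = 0.63 s needs A = 0.161·217/0.63 = 55.46 m².
Absorption from the other surfaces = 51·0.14 + 20·0.07 + 107·0.37 = 48.13 m², so the ceiling must supply 7.33 m² over 51 m².
α = 7.33/51 = 0.144.

0.14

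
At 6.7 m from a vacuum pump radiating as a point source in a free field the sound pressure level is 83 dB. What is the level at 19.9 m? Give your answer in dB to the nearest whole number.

74 dB

Point-source attenuation: ΔL = 20·log₁₀(r₂/r₁) = 20·log₁₀(19.9/6.7) = 9.456 dB.
L₂ = 83 − 20·log₁₀(19.9/6.7) = 83 − 9.456 = 73.54 dB.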